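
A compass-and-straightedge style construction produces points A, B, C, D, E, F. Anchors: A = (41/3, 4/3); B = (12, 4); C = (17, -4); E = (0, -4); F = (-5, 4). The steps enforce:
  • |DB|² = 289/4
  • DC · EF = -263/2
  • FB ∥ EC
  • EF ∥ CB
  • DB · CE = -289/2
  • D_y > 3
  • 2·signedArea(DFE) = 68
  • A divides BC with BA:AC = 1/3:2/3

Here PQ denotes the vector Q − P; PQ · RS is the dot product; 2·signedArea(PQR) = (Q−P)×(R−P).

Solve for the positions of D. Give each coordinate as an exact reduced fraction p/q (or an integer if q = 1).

D = (7/2, 4)

1. D_x = 7/2  [DC · EF = -263/2 ∩ DB · CE = -289/2]
2. D_y = 4  [DC · EF = -263/2 ∩ DB · CE = -289/2]
   → D = (7/2, 4)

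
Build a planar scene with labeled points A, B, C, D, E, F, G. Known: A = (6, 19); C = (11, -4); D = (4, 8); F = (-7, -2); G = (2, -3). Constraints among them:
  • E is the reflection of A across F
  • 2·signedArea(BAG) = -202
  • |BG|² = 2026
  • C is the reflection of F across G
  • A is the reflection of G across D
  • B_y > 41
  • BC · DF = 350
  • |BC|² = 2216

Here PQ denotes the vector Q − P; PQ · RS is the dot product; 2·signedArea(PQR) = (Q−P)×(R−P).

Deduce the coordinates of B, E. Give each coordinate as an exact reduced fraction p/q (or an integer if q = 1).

B = (1, 42)
E = (-20, -23)

1. B_x = 1  [2·signedArea(BAG) = -202 ∩ BC · DF = 350]
2. B_y = 42  [2·signedArea(BAG) = -202 ∩ BC · DF = 350]
   → B = (1, 42)
3. E_x = -20  [E is the reflection of A across F]
4. E_y = -23  [E is the reflection of A across F]
   → E = (-20, -23)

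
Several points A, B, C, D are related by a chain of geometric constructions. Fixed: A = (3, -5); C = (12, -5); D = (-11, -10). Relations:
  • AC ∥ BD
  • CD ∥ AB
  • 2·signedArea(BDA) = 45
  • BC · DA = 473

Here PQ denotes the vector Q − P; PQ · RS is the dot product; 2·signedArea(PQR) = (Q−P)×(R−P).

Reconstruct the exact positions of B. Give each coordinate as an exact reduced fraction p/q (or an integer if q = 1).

B = (-20, -10)

1. B_x = -20  [AC ∥ BD ∩ CD ∥ AB]
2. B_y = -10  [AC ∥ BD ∩ CD ∥ AB]
   → B = (-20, -10)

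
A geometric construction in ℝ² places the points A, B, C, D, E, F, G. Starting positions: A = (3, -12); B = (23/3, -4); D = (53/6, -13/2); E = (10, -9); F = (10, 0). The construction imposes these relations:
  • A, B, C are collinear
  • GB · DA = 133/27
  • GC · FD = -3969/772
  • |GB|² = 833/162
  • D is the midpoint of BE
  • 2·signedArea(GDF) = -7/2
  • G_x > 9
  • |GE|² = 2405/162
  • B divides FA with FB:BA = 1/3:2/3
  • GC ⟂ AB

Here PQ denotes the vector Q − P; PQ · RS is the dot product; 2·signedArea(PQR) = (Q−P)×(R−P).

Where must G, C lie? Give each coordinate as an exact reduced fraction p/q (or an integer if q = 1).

1. G_x = 173/18  [2·signedArea(GDF) = -7/2 ∩ GB · DA = 133/27]
2. G_y = -31/6  [2·signedArea(GDF) = -7/2 ∩ GB · DA = 133/27]
   → G = (173/18, -31/6)
3. C_x = 26585/3474  [GC · FD = -3969/772 ∩ A, B, C are collinear]
4. C_y = -2330/579  [GC · FD = -3969/772 ∩ A, B, C are collinear]
   → C = (26585/3474, -2330/579)

C = (26585/3474, -2330/579)
G = (173/18, -31/6)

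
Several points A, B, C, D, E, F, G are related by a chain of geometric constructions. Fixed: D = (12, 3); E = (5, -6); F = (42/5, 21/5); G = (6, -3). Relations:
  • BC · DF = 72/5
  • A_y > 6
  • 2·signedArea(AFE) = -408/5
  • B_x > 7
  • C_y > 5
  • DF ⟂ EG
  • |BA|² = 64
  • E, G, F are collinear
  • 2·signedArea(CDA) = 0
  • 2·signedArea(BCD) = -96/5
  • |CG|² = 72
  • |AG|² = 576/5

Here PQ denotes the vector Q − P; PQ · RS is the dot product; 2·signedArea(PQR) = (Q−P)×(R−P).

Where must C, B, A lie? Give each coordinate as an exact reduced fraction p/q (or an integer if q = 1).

A = (6/5, 33/5)
B = (38/5, 9/5)
C = (24/5, 27/5)

1. A_x = 6/5  [line 51/5·x + -17/5·y + 51/5 = 0 ∩ |AG|² = 576/5]
2. A_y = 33/5  [line 51/5·x + -17/5·y + 51/5 = 0 ∩ |AG|² = 576/5]
   → A = (6/5, 33/5)
3. C_x = 24/5  [line -18/5·x + -54/5·y + 378/5 = 0 ∩ |CG|² = 72]
4. C_y = 27/5  [line -18/5·x + -54/5·y + 378/5 = 0 ∩ |CG|² = 72]
   → C = (24/5, 27/5)
5. B_x = 38/5  [2·signedArea(BCD) = -96/5 ∩ BC · DF = 72/5]
6. B_y = 9/5  [2·signedArea(BCD) = -96/5 ∩ BC · DF = 72/5]
   → B = (38/5, 9/5)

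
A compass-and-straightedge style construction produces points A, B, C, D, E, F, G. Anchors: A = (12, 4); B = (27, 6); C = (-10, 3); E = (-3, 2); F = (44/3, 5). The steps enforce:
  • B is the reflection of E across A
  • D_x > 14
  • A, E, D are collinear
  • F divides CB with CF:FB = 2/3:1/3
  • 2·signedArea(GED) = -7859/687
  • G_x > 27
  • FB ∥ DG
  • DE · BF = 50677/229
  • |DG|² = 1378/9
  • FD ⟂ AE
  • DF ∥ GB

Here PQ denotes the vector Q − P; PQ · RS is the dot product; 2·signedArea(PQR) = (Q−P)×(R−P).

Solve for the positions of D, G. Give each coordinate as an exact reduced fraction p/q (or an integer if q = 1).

D = (3378/229, 1000/229)
G = (18607/687, 1229/229)

1. D_x = 3378/229  [A, E, D are collinear ∩ FD ⟂ AE]
2. D_y = 1000/229  [A, E, D are collinear ∩ FD ⟂ AE]
   → D = (3378/229, 1000/229)
3. G_x = 18607/687  [DF ∥ GB ∩ FB ∥ DG]
4. G_y = 1229/229  [DF ∥ GB ∩ FB ∥ DG]
   → G = (18607/687, 1229/229)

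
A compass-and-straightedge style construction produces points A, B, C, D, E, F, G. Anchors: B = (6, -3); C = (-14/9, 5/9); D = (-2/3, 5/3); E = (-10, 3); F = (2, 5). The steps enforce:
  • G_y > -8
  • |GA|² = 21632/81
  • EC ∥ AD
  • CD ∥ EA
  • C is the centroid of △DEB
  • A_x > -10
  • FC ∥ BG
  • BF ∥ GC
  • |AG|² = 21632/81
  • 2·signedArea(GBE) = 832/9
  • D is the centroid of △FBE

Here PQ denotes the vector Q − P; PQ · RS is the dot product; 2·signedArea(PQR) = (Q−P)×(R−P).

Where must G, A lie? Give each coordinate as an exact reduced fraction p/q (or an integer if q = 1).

1. G_x = 22/9  [BF ∥ GC ∩ FC ∥ BG]
2. G_y = -67/9  [BF ∥ GC ∩ FC ∥ BG]
   → G = (22/9, -67/9)
3. A_x = -82/9  [EC ∥ AD ∩ CD ∥ EA]
4. A_y = 37/9  [EC ∥ AD ∩ CD ∥ EA]
   → A = (-82/9, 37/9)

A = (-82/9, 37/9)
G = (22/9, -67/9)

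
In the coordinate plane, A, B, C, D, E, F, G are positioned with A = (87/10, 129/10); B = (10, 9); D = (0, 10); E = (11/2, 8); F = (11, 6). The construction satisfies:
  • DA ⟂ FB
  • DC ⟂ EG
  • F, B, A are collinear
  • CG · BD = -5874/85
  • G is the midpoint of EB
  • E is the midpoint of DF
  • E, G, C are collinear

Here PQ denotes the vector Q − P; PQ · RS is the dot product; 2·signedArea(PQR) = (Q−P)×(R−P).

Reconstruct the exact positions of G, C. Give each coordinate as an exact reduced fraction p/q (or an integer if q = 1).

1. G_x = 31/4  [G is the midpoint of EB]
2. G_y = 17/2  [G is the midpoint of EB]
   → G = (31/4, 17/2)
3. C_x = 58/85  [E, G, C are collinear ∩ DC ⟂ EG]
4. C_y = 589/85  [E, G, C are collinear ∩ DC ⟂ EG]
   → C = (58/85, 589/85)

C = (58/85, 589/85)
G = (31/4, 17/2)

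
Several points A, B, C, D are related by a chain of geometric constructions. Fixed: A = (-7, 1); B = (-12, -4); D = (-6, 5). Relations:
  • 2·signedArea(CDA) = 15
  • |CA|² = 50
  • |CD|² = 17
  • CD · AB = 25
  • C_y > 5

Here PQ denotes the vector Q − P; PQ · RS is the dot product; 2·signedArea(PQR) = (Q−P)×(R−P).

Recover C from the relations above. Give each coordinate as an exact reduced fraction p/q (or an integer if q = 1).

1. C_x = -2  [2·signedArea(CDA) = 15 ∩ CD · AB = 25]
2. C_y = 6  [2·signedArea(CDA) = 15 ∩ CD · AB = 25]
   → C = (-2, 6)

C = (-2, 6)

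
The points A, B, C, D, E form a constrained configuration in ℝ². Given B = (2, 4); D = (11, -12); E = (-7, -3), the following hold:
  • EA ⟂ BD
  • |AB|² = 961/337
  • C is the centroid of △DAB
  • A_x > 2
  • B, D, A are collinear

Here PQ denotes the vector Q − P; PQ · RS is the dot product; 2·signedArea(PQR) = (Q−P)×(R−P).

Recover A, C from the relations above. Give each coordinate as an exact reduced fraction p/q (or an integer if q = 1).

A = (953/337, 852/337)
C = (1778/337, -1844/1011)

1. A_x = 953/337  [B, D, A are collinear ∩ EA ⟂ BD]
2. A_y = 852/337  [B, D, A are collinear ∩ EA ⟂ BD]
   → A = (953/337, 852/337)
3. C_x = 1778/337  [C is the centroid of △DAB]
4. C_y = -1844/1011  [C is the centroid of △DAB]
   → C = (1778/337, -1844/1011)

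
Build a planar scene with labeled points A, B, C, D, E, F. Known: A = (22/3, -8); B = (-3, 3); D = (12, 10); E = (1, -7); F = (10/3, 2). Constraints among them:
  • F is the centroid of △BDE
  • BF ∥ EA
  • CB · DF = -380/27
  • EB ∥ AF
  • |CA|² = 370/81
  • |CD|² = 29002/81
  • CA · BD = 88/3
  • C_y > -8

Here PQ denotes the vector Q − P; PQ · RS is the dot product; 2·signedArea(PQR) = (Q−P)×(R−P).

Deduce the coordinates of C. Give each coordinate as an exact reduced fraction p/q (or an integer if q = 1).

1. C_x = 47/9  [CB · DF = -380/27 ∩ CA · BD = 88/3]
2. C_y = -23/3  [CB · DF = -380/27 ∩ CA · BD = 88/3]
   → C = (47/9, -23/3)

C = (47/9, -23/3)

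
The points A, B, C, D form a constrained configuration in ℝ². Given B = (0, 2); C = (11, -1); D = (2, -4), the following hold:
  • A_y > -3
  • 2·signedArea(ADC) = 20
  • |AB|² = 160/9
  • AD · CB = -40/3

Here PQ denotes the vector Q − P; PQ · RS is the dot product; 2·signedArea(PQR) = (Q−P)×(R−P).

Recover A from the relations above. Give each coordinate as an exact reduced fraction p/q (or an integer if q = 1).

1. A_x = 4/3  [AD · CB = -40/3 ∩ 2·signedArea(ADC) = 20]
2. A_y = -2  [AD · CB = -40/3 ∩ 2·signedArea(ADC) = 20]
   → A = (4/3, -2)

A = (4/3, -2)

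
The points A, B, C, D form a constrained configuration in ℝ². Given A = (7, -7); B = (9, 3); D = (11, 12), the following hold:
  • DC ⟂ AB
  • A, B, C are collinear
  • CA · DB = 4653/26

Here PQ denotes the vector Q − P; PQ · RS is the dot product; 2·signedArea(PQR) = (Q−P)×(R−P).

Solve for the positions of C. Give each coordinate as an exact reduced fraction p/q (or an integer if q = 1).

C = (281/26, 313/26)

1. C_x = 281/26  [A, B, C are collinear ∩ DC ⟂ AB]
2. C_y = 313/26  [A, B, C are collinear ∩ DC ⟂ AB]
   → C = (281/26, 313/26)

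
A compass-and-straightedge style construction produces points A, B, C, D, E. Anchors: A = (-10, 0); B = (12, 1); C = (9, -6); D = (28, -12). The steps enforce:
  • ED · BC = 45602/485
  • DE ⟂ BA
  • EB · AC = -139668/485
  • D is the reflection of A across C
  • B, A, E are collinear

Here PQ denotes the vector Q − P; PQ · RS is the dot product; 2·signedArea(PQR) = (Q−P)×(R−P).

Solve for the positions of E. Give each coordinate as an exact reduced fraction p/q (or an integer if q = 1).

1. E_x = 13278/485  [B, A, E are collinear ∩ DE ⟂ BA]
2. E_y = 824/485  [B, A, E are collinear ∩ DE ⟂ BA]
   → E = (13278/485, 824/485)

E = (13278/485, 824/485)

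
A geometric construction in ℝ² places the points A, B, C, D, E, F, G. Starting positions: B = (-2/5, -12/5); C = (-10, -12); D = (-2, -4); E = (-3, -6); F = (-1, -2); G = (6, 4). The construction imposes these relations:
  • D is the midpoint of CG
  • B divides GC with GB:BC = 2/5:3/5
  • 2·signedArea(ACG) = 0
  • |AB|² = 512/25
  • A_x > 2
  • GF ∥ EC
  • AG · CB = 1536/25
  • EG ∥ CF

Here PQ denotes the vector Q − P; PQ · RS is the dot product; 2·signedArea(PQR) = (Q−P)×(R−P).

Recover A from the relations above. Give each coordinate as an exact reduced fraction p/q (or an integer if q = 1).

A = (14/5, 4/5)

1. A_x = 14/5  [2·signedArea(ACG) = 0 ∩ AG · CB = 1536/25]
2. A_y = 4/5  [2·signedArea(ACG) = 0 ∩ AG · CB = 1536/25]
   → A = (14/5, 4/5)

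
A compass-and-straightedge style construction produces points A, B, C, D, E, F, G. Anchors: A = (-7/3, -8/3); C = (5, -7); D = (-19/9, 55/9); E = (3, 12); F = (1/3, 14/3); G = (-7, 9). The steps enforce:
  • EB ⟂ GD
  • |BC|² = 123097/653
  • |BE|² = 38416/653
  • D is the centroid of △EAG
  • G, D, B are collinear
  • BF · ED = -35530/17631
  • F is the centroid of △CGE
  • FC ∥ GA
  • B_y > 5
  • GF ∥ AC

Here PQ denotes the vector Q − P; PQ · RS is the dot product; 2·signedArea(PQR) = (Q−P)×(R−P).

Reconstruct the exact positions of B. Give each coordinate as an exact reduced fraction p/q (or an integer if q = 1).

1. B_x = -589/653  [G, D, B are collinear ∩ EB ⟂ GD]
2. B_y = 3524/653  [G, D, B are collinear ∩ EB ⟂ GD]
   → B = (-589/653, 3524/653)

B = (-589/653, 3524/653)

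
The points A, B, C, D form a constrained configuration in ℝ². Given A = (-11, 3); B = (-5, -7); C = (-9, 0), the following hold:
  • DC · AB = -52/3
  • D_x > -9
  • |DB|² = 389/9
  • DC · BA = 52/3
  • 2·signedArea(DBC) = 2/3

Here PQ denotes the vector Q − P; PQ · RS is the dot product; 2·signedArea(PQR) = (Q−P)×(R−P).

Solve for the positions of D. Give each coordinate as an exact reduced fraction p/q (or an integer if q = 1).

D = (-25/3, -4/3)

1. D_x = -25/3  [2·signedArea(DBC) = 2/3 ∩ DC · AB = -52/3]
2. D_y = -4/3  [2·signedArea(DBC) = 2/3 ∩ DC · AB = -52/3]
   → D = (-25/3, -4/3)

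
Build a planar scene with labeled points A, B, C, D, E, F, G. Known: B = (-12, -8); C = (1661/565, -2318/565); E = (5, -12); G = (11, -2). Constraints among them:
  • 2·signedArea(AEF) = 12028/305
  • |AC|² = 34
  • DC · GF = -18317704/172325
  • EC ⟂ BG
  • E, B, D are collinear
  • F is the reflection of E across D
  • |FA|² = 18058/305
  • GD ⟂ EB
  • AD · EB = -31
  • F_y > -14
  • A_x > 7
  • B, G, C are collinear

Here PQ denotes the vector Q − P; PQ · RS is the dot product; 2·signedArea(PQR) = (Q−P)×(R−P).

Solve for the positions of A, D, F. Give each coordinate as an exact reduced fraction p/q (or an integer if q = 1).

1. D_x = 2579/305  [E, B, D are collinear ∩ GD ⟂ EB]
2. D_y = -3908/305  [E, B, D are collinear ∩ GD ⟂ EB]
   → D = (2579/305, -3908/305)
3. F_x = 3633/305  [F is the reflection of E across D]
4. F_y = -4156/305  [F is the reflection of E across D]
   → F = (3633/305, -4156/305)
5. A_x = 8  [AD · EB = -31 ∩ 2·signedArea(AEF) = 12028/305]
6. A_y = -7  [AD · EB = -31 ∩ 2·signedArea(AEF) = 12028/305]
   → A = (8, -7)

A = (8, -7)
D = (2579/305, -3908/305)
F = (3633/305, -4156/305)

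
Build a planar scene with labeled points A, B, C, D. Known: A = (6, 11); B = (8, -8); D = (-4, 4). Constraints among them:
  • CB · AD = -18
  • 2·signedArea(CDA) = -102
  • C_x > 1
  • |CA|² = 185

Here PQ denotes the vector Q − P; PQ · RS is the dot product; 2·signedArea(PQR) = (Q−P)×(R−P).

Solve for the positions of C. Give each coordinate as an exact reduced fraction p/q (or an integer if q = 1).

C = (2, -2)

1. C_x = 2  [2·signedArea(CDA) = -102 ∩ CB · AD = -18]
2. C_y = -2  [2·signedArea(CDA) = -102 ∩ CB · AD = -18]
   → C = (2, -2)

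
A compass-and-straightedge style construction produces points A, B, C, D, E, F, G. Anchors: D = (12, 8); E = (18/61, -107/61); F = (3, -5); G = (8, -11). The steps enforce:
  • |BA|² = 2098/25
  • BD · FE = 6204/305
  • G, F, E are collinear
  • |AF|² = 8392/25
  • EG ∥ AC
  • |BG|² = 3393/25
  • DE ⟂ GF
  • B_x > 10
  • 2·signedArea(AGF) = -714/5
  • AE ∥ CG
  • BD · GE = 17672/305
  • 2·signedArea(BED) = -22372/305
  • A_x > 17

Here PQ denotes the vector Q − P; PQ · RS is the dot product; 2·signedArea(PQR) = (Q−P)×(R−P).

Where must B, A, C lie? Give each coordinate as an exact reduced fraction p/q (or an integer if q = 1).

1. B_x = 52/5  [line 165/61·x + -198/61·y + -8184/305 = 0 ∩ |BG|² = 3393/25]
2. B_y = 2/5  [line 165/61·x + -198/61·y + -8184/305 = 0 ∩ |BG|² = 3393/25]
   → B = (52/5, 2/5)
3. A_x = 89/5  [line -6·x + -5·y + 679/5 = 0 ∩ |AF|² = 8392/25]
4. A_y = 29/5  [line -6·x + -5·y + 679/5 = 0 ∩ |AF|² = 8392/25]
   → A = (89/5, 29/5)
5. C_x = 7779/305  [AE ∥ CG ∩ EG ∥ AC]
6. C_y = -1051/305  [AE ∥ CG ∩ EG ∥ AC]
   → C = (7779/305, -1051/305)

A = (89/5, 29/5)
B = (52/5, 2/5)
C = (7779/305, -1051/305)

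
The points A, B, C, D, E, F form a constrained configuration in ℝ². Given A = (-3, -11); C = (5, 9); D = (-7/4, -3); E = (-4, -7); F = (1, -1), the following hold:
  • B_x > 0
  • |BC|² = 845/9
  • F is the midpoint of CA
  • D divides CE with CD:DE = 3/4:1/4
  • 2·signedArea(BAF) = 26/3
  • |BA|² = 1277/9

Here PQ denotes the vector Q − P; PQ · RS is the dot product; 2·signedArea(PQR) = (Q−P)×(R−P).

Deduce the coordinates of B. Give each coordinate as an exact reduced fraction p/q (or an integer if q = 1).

B = (2/3, 1/3)

1. B_x = 2/3  [line -10·x + 4·y + 16/3 = 0 ∩ |BA|² = 1277/9]
2. B_y = 1/3  [line -10·x + 4·y + 16/3 = 0 ∩ |BA|² = 1277/9]
   → B = (2/3, 1/3)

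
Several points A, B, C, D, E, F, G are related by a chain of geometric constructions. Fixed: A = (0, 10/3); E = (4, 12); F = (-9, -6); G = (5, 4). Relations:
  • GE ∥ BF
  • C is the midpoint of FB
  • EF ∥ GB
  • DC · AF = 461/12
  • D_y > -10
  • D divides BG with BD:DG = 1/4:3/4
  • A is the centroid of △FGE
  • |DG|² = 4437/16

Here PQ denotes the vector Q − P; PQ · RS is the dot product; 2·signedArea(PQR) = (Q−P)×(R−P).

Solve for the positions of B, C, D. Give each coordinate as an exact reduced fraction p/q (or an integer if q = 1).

B = (-8, -14)
C = (-17/2, -10)
D = (-19/4, -19/2)

1. B_x = -8  [GE ∥ BF ∩ EF ∥ GB]
2. B_y = -14  [GE ∥ BF ∩ EF ∥ GB]
   → B = (-8, -14)
3. C_x = -17/2  [C is the midpoint of FB]
4. C_y = -10  [C is the midpoint of FB]
   → C = (-17/2, -10)
5. D_x = -19/4  [D divides BG with BD:DG = 1/4:3/4]
6. D_y = -19/2  [D divides BG with BD:DG = 1/4:3/4]
   → D = (-19/4, -19/2)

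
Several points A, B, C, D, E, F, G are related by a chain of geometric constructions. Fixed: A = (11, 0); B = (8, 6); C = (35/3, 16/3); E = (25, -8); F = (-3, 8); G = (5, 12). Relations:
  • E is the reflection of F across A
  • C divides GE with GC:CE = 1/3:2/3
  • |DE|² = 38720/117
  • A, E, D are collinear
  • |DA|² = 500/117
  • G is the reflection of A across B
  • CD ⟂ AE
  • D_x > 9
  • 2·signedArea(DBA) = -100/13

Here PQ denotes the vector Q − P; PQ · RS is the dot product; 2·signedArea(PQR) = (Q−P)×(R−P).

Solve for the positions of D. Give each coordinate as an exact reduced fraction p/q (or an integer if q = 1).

D = (359/39, 40/39)

1. D_x = 359/39  [A, E, D are collinear ∩ CD ⟂ AE]
2. D_y = 40/39  [A, E, D are collinear ∩ CD ⟂ AE]
   → D = (359/39, 40/39)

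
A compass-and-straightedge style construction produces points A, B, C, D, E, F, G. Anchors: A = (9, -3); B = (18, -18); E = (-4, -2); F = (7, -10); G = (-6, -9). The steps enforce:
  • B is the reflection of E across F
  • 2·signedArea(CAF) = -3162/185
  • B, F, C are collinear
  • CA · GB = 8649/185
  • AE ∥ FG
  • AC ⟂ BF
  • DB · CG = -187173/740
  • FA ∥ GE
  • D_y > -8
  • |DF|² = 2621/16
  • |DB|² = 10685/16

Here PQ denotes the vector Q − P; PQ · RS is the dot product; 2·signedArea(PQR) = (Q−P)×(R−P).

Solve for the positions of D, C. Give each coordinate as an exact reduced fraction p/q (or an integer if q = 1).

C = (921/185, -1578/185)
D = (-11/2, -29/4)

1. C_x = 921/185  [B, F, C are collinear ∩ AC ⟂ BF]
2. C_y = -1578/185  [B, F, C are collinear ∩ AC ⟂ BF]
   → C = (921/185, -1578/185)
3. D_x = -11/2  [line 2031/185·x + 87/185·y + 9441/148 = 0 ∩ |DB|² = 10685/16]
4. D_y = -29/4  [line 2031/185·x + 87/185·y + 9441/148 = 0 ∩ |DB|² = 10685/16]
   → D = (-11/2, -29/4)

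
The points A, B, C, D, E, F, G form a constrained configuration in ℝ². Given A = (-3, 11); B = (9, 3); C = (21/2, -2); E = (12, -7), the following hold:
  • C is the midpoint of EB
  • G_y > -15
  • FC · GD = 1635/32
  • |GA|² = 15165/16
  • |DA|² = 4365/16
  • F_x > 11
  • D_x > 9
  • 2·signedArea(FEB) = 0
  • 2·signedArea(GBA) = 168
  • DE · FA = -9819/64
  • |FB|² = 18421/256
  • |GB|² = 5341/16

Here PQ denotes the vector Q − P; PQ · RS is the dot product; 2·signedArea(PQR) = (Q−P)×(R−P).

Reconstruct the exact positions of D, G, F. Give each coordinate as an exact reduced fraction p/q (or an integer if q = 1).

1. F_x = 183/16  [line -10·x + -3·y + 99 = 0 ∩ |FB|² = 18421/256]
2. F_y = -41/8  [line -10·x + -3·y + 99 = 0 ∩ |FB|² = 18421/256]
   → F = (183/16, -41/8)
3. D_x = 39/4  [line 231/16·x + -129/8·y + -8493/64 = 0 ∩ |DA|² = 4365/16]
4. D_y = 1/2  [line 231/16·x + -129/8·y + -8493/64 = 0 ∩ |DA|² = 4365/16]
   → D = (39/4, 1/2)
5. G_x = 57/4  [2·signedArea(GBA) = 168 ∩ FC · GD = 1635/32]
6. G_y = -29/2  [2·signedArea(GBA) = 168 ∩ FC · GD = 1635/32]
   → G = (57/4, -29/2)

D = (39/4, 1/2)
F = (183/16, -41/8)
G = (57/4, -29/2)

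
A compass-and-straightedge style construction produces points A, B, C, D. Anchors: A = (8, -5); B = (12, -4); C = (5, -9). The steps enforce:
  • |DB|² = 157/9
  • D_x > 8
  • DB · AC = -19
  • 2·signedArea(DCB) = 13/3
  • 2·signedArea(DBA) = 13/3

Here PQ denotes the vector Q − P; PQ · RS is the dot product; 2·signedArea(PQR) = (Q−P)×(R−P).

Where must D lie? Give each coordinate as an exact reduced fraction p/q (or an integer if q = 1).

D = (25/3, -6)

1. D_x = 25/3  [2·signedArea(DBA) = 13/3 ∩ 2·signedArea(DCB) = 13/3]
2. D_y = -6  [2·signedArea(DBA) = 13/3 ∩ 2·signedArea(DCB) = 13/3]
   → D = (25/3, -6)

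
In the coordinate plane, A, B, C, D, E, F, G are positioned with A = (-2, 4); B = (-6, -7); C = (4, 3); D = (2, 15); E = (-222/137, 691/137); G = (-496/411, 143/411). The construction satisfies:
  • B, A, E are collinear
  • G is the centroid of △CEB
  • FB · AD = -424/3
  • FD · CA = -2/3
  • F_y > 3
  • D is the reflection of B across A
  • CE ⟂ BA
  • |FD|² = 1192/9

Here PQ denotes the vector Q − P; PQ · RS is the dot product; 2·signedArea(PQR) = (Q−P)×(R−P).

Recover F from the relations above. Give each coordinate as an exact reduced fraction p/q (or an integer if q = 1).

1. F_x = 0  [FB · AD = -424/3 ∩ FD · CA = -2/3]
2. F_y = 11/3  [FB · AD = -424/3 ∩ FD · CA = -2/3]
   → F = (0, 11/3)

F = (0, 11/3)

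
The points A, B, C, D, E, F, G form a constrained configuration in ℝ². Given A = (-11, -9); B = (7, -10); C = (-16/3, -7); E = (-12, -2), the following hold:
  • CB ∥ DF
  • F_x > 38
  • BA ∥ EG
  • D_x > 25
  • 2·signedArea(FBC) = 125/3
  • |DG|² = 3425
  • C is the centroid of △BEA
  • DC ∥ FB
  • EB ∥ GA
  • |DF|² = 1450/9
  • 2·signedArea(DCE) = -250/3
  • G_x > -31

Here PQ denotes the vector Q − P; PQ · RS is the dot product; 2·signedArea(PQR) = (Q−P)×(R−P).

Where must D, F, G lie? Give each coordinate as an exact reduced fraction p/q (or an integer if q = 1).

D = (26, -18)
F = (115/3, -21)
G = (-30, -1)

1. G_x = -30  [EB ∥ GA ∩ BA ∥ EG]
2. G_y = -1  [EB ∥ GA ∩ BA ∥ EG]
   → G = (-30, -1)
3. D_x = 26  [line -5·x + -20/3·y + 10 = 0 ∩ |DG|² = 3425]
4. D_y = -18  [line -5·x + -20/3·y + 10 = 0 ∩ |DG|² = 3425]
   → D = (26, -18)
5. F_x = 115/3  [DC ∥ FB ∩ CB ∥ DF]
6. F_y = -21  [DC ∥ FB ∩ CB ∥ DF]
   → F = (115/3, -21)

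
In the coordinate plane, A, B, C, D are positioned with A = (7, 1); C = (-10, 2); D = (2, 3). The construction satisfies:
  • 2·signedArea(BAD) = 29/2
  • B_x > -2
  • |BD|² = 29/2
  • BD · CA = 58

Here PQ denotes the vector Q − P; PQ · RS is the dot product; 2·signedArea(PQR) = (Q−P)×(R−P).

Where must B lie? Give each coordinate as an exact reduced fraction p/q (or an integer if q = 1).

1. B_x = -3/2  [2·signedArea(BAD) = 29/2 ∩ BD · CA = 58]
2. B_y = 3/2  [2·signedArea(BAD) = 29/2 ∩ BD · CA = 58]
   → B = (-3/2, 3/2)

B = (-3/2, 3/2)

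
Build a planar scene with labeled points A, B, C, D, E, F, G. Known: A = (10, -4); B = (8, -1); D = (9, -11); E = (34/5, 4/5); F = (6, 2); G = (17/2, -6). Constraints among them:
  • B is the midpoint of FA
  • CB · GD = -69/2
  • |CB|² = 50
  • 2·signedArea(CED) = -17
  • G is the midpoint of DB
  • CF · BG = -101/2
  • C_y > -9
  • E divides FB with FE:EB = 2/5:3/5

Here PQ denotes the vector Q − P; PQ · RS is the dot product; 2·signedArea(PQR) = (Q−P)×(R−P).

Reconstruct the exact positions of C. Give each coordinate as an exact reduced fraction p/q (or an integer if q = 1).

C = (7, -8)

1. C_x = 7  [2·signedArea(CED) = -17 ∩ CB · GD = -69/2]
2. C_y = -8  [2·signedArea(CED) = -17 ∩ CB · GD = -69/2]
   → C = (7, -8)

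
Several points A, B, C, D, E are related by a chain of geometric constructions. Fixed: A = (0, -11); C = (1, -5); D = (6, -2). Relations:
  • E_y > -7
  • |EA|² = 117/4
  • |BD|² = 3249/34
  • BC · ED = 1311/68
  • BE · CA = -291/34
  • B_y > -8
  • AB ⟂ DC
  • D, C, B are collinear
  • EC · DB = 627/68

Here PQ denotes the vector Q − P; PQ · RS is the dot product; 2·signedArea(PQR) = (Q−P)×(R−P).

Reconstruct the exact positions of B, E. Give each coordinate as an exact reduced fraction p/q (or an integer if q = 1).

1. B_x = -81/34  [D, C, B are collinear ∩ AB ⟂ DC]
2. B_y = -239/34  [D, C, B are collinear ∩ AB ⟂ DC]
   → B = (-81/34, -239/34)
3. E_x = 3  [EC · DB = 627/68 ∩ BE · CA = -291/34]
4. E_y = -13/2  [EC · DB = 627/68 ∩ BE · CA = -291/34]
   → E = (3, -13/2)

B = (-81/34, -239/34)
E = (3, -13/2)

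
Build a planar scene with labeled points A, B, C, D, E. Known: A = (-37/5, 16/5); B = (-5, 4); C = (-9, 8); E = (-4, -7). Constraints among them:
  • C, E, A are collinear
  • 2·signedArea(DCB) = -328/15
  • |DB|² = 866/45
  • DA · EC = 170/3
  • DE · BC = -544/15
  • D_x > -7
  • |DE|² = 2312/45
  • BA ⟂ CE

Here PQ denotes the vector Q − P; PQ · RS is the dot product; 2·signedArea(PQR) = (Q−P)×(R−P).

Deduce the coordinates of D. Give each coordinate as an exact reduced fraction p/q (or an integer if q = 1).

D = (-94/15, -1/5)

1. D_x = -94/15  [DA · EC = 170/3 ∩ 2·signedArea(DCB) = -328/15]
2. D_y = -1/5  [DA · EC = 170/3 ∩ 2·signedArea(DCB) = -328/15]
   → D = (-94/15, -1/5)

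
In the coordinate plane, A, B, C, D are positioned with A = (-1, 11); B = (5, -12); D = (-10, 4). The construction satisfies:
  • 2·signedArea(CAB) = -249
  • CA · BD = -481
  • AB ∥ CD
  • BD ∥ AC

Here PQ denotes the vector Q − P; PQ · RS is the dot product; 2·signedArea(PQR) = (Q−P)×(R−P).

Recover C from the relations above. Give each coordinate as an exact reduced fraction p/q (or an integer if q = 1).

C = (-16, 27)

1. C_x = -16  [AB ∥ CD ∩ BD ∥ AC]
2. C_y = 27  [AB ∥ CD ∩ BD ∥ AC]
   → C = (-16, 27)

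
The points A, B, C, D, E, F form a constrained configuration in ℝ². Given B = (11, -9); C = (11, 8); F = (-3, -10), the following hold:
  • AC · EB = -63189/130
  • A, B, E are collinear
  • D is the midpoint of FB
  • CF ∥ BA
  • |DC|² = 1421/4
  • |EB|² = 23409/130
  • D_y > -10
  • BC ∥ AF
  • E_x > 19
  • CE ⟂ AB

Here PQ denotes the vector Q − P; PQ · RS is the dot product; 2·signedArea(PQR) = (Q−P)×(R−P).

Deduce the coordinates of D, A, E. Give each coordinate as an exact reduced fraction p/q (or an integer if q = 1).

1. D_x = 4  [D is the midpoint of FB]
2. D_y = -19/2  [D is the midpoint of FB]
   → D = (4, -19/2)
3. A_x = -3  [BC ∥ AF ∩ CF ∥ BA]
4. A_y = -27  [BC ∥ AF ∩ CF ∥ BA]
   → A = (-3, -27)
5. E_x = 2501/130  [A, B, E are collinear ∩ CE ⟂ AB]
6. E_y = 207/130  [A, B, E are collinear ∩ CE ⟂ AB]
   → E = (2501/130, 207/130)

A = (-3, -27)
D = (4, -19/2)
E = (2501/130, 207/130)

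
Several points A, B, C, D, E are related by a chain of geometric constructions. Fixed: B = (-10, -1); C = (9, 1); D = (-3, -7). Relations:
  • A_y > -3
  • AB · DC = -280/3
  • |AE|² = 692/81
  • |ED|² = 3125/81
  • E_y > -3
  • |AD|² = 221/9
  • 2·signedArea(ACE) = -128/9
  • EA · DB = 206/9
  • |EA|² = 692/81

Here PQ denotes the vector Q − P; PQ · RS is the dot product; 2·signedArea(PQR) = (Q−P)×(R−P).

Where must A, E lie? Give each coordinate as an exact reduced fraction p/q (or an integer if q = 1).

1. A_x = -4/3  [line -12·x + -8·y + -104/3 = 0 ∩ |AD|² = 221/9]
2. A_y = -7/3  [line -12·x + -8·y + -104/3 = 0 ∩ |AD|² = 221/9]
   → A = (-4/3, -7/3)
3. E_x = 14/9  [2·signedArea(ACE) = -128/9 ∩ EA · DB = 206/9]
4. E_y = -25/9  [2·signedArea(ACE) = -128/9 ∩ EA · DB = 206/9]
   → E = (14/9, -25/9)

A = (-4/3, -7/3)
E = (14/9, -25/9)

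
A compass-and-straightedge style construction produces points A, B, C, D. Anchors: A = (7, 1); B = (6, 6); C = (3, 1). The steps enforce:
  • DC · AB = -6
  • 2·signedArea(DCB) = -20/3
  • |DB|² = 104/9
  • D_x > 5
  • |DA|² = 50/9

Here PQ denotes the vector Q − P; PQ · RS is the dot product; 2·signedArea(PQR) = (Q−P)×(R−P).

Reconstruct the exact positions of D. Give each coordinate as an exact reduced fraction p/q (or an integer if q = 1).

D = (16/3, 8/3)

1. D_x = 16/3  [2·signedArea(DCB) = -20/3 ∩ DC · AB = -6]
2. D_y = 8/3  [2·signedArea(DCB) = -20/3 ∩ DC · AB = -6]
   → D = (16/3, 8/3)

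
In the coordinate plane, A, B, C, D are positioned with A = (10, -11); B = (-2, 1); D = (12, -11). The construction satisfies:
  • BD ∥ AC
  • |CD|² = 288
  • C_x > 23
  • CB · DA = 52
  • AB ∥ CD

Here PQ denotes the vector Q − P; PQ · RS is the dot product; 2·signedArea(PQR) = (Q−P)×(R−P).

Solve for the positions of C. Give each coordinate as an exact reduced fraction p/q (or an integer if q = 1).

1. C_x = 24  [AB ∥ CD ∩ BD ∥ AC]
2. C_y = -23  [AB ∥ CD ∩ BD ∥ AC]
   → C = (24, -23)

C = (24, -23)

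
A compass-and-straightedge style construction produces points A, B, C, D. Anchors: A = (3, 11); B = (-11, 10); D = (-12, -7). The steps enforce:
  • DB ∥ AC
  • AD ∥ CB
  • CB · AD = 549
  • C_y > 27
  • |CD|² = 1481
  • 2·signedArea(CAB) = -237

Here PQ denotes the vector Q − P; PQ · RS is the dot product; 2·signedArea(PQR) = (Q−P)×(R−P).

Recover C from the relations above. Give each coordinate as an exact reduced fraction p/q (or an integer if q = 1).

1. C_x = 4  [AD ∥ CB ∩ DB ∥ AC]
2. C_y = 28  [AD ∥ CB ∩ DB ∥ AC]
   → C = (4, 28)

C = (4, 28)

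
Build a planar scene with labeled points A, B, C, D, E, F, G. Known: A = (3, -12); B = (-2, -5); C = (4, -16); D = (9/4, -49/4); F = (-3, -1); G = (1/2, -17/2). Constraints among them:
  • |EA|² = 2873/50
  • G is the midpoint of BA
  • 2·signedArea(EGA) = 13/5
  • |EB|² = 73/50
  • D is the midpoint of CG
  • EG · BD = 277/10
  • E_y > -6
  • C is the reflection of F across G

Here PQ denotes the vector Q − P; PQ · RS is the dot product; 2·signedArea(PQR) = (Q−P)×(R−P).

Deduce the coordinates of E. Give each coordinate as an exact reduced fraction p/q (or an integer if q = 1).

E = (-9/10, -11/2)

1. E_x = -9/10  [2·signedArea(EGA) = 13/5 ∩ EG · BD = 277/10]
2. E_y = -11/2  [2·signedArea(EGA) = 13/5 ∩ EG · BD = 277/10]
   → E = (-9/10, -11/2)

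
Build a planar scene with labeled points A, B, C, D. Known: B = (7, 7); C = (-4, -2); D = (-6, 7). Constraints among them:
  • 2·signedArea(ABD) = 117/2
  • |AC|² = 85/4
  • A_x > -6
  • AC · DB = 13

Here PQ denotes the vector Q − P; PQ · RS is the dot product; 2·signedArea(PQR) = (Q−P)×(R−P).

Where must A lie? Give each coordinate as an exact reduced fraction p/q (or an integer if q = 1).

1. A_x = -5  [AC · DB = 13 ∩ 2·signedArea(ABD) = 117/2]
2. A_y = 5/2  [AC · DB = 13 ∩ 2·signedArea(ABD) = 117/2]
   → A = (-5, 5/2)

A = (-5, 5/2)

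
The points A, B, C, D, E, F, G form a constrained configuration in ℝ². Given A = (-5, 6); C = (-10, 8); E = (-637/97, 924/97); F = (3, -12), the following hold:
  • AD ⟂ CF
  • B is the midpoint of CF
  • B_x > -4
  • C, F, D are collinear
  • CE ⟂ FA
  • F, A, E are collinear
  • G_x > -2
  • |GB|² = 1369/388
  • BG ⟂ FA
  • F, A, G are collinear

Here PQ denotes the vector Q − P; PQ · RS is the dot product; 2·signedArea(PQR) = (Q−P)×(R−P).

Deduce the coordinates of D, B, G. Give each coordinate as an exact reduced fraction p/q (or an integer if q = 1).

1. D_x = -4325/569  [C, F, D are collinear ∩ AD ⟂ CF]
2. D_y = 2452/569  [C, F, D are collinear ∩ AD ⟂ CF]
   → D = (-4325/569, 2452/569)
3. B_x = -7/2  [B is the midpoint of CF]
4. B_y = -2  [B is the midpoint of CF]
   → B = (-7/2, -2)
5. G_x = -173/97  [F, A, G are collinear ∩ BG ⟂ FA]
6. G_y = -120/97  [F, A, G are collinear ∩ BG ⟂ FA]
   → G = (-173/97, -120/97)

B = (-7/2, -2)
D = (-4325/569, 2452/569)
G = (-173/97, -120/97)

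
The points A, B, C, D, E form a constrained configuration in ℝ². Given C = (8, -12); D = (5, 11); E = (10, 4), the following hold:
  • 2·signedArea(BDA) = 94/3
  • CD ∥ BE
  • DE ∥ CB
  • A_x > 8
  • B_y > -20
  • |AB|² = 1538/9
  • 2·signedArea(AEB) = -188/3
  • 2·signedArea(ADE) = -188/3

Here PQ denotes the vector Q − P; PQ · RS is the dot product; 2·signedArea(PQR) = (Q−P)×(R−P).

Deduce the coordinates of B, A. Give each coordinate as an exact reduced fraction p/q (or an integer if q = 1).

1. B_x = 13  [CD ∥ BE ∩ DE ∥ CB]
2. B_y = -19  [CD ∥ BE ∩ DE ∥ CB]
   → B = (13, -19)
3. A_x = 26/3  [2·signedArea(ADE) = -188/3 ∩ 2·signedArea(AEB) = -188/3]
4. A_y = -20/3  [2·signedArea(ADE) = -188/3 ∩ 2·signedArea(AEB) = -188/3]
   → A = (26/3, -20/3)

A = (26/3, -20/3)
B = (13, -19)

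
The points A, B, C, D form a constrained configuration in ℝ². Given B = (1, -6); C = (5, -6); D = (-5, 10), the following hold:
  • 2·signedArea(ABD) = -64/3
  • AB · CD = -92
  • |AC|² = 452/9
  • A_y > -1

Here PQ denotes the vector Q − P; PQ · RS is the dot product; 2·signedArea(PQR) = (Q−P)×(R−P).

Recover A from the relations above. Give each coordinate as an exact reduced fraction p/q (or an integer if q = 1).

1. A_x = 1/3  [AB · CD = -92 ∩ 2·signedArea(ABD) = -64/3]
2. A_y = -2/3  [AB · CD = -92 ∩ 2·signedArea(ABD) = -64/3]
   → A = (1/3, -2/3)

A = (1/3, -2/3)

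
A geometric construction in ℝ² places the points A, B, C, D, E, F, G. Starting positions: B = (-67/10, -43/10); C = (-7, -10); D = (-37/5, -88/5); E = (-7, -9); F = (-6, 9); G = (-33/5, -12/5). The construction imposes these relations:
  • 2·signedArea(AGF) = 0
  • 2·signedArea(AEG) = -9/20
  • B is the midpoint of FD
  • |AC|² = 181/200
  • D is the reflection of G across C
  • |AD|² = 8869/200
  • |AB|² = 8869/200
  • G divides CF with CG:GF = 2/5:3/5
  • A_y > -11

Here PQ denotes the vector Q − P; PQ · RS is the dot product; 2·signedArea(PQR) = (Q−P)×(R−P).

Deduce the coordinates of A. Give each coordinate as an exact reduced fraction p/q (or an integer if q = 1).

1. A_x = -141/20  [2·signedArea(AGF) = 0 ∩ 2·signedArea(AEG) = -9/20]
2. A_y = -219/20  [2·signedArea(AGF) = 0 ∩ 2·signedArea(AEG) = -9/20]
   → A = (-141/20, -219/20)

A = (-141/20, -219/20)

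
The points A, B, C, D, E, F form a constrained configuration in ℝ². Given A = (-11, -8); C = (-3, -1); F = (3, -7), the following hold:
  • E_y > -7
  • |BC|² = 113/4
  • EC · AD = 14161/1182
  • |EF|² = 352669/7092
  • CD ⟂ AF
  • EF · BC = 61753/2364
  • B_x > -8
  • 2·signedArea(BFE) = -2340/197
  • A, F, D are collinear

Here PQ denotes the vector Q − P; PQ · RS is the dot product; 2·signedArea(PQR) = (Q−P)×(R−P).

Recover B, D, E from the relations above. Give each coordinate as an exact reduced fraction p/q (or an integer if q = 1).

1. D_x = -501/197  [A, F, D are collinear ∩ CD ⟂ AF]
2. D_y = -1457/197  [A, F, D are collinear ∩ CD ⟂ AF]
   → D = (-501/197, -1457/197)
3. E_x = -2381/591  [line -1666/197·x + -119/197·y + -44863/1182 = 0 ∩ |EF|² = 352669/7092]
4. E_y = -7601/1182  [line -1666/197·x + -119/197·y + -44863/1182 = 0 ∩ |EF|² = 352669/7092]
   → E = (-2381/591, -7601/1182)
5. B_x = -7  [2·signedArea(BFE) = -2340/197 ∩ EF · BC = 61753/2364]
6. B_y = -9/2  [2·signedArea(BFE) = -2340/197 ∩ EF · BC = 61753/2364]
   → B = (-7, -9/2)

B = (-7, -9/2)
D = (-501/197, -1457/197)
E = (-2381/591, -7601/1182)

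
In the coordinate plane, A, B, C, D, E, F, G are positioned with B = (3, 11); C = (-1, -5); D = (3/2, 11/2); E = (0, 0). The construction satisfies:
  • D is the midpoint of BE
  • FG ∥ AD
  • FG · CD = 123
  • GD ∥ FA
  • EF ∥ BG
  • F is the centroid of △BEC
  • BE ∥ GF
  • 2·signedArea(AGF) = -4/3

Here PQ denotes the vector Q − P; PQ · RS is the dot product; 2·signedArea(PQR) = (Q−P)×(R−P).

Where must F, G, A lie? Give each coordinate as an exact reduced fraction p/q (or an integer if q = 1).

1. F_x = 2/3  [F is the centroid of △BEC]
2. F_y = 2  [F is the centroid of △BEC]
   → F = (2/3, 2)
3. G_x = 11/3  [BE ∥ GF ∩ EF ∥ BG]
4. G_y = 13  [BE ∥ GF ∩ EF ∥ BG]
   → G = (11/3, 13)
5. A_x = -3/2  [FG ∥ AD ∩ GD ∥ FA]
6. A_y = -11/2  [FG ∥ AD ∩ GD ∥ FA]
   → A = (-3/2, -11/2)

A = (-3/2, -11/2)
F = (2/3, 2)
G = (11/3, 13)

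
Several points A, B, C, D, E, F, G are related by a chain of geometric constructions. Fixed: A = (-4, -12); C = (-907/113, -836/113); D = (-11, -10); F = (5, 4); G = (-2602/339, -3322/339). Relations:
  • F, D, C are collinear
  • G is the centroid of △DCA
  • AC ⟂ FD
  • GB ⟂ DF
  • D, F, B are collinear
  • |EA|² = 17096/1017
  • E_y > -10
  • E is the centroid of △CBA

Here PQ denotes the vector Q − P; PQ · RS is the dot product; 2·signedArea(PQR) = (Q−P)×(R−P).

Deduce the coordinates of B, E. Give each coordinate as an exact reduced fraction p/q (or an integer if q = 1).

B = (-1019/113, -934/113)
E = (-2378/339, -1042/113)

1. B_x = -1019/113  [D, F, B are collinear ∩ GB ⟂ DF]
2. B_y = -934/113  [D, F, B are collinear ∩ GB ⟂ DF]
   → B = (-1019/113, -934/113)
3. E_x = -2378/339  [E is the centroid of △CBA]
4. E_y = -1042/113  [E is the centroid of △CBA]
   → E = (-2378/339, -1042/113)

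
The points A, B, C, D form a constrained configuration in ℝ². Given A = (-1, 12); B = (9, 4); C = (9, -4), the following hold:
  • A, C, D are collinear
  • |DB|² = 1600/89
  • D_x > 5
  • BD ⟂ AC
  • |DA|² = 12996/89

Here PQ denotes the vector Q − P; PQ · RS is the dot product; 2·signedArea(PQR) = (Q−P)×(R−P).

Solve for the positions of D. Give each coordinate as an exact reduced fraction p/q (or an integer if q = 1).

D = (481/89, 156/89)

1. D_x = 481/89  [A, C, D are collinear ∩ BD ⟂ AC]
2. D_y = 156/89  [A, C, D are collinear ∩ BD ⟂ AC]
   → D = (481/89, 156/89)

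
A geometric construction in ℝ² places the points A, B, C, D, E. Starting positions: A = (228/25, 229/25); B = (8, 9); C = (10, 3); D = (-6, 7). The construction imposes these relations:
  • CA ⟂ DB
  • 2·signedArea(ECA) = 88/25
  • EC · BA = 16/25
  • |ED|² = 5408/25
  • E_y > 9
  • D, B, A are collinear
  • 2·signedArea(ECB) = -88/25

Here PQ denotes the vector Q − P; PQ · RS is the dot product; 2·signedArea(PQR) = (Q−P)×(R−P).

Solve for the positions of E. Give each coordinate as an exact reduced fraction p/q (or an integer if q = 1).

1. E_x = 214/25  [2·signedArea(ECA) = 88/25 ∩ 2·signedArea(ECB) = -88/25]
2. E_y = 227/25  [2·signedArea(ECA) = 88/25 ∩ 2·signedArea(ECB) = -88/25]
   → E = (214/25, 227/25)

E = (214/25, 227/25)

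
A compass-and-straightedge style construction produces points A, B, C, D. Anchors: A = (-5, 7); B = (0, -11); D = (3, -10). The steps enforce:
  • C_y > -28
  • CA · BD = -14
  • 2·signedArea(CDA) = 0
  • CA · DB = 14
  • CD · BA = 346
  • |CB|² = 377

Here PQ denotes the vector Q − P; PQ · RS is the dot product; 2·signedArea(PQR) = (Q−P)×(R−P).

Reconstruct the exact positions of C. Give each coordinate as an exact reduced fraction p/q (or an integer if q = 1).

C = (11, -27)

1. C_x = 11  [2·signedArea(CDA) = 0 ∩ CA · DB = 14]
2. C_y = -27  [2·signedArea(CDA) = 0 ∩ CA · DB = 14]
   → C = (11, -27)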